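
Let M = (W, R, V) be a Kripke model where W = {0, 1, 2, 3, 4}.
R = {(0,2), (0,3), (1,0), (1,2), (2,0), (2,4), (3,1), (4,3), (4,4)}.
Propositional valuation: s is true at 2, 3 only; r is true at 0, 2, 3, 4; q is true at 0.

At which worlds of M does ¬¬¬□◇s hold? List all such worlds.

0, 1, 4

Let φ = ¬¬¬□◇s. Evaluate φ at each world:
  0 (successors {2, 3}): φ is true.
  1 (successors {0, 2}): φ is true.
  2 (successors {0, 4}): φ is false.
  3 (successors {1}): φ is false.
  4 (successors {3, 4}): φ is true.
For instance, at 4:
  At 4: ¬¬□◇s is false, so ¬¬¬□◇s is true.
    At 4: ¬□◇s is true, so ¬¬□◇s is false.
      At 4: □◇s is false, so ¬□◇s is true.
Satisfying worlds: {0, 1, 4}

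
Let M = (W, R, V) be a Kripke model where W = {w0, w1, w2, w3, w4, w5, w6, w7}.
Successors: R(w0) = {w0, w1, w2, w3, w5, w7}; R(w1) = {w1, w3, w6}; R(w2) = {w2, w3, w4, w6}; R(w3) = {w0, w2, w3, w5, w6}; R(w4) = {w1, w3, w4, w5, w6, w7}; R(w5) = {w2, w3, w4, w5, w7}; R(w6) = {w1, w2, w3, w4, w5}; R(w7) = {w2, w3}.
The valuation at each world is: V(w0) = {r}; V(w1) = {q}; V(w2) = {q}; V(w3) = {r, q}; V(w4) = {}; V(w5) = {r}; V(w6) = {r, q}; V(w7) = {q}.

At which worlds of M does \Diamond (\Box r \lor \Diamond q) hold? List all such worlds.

Let φ = \Diamond (\Box r \lor \Diamond q). Evaluate φ at each world:
  w0 (successors {w0, w1, w2, w3, w5, w7}): φ is true.
  w1 (successors {w1, w3, w6}): φ is true.
  w2 (successors {w2, w3, w4, w6}): φ is true.
  w3 (successors {w0, w2, w3, w5, w6}): φ is true.
  w4 (successors {w1, w3, w4, w5, w6, w7}): φ is true.
  w5 (successors {w2, w3, w4, w5, w7}): φ is true.
  w6 (successors {w1, w2, w3, w4, w5}): φ is true.
  w7 (successors {w2, w3}): φ is true.
For instance, at w4:
  At w4: \Diamond (\Box r \lor \Diamond q) requires \Box r \lor \Diamond q at some successor in {w1, w3, w4, w5, w6, w7}.
    \Box r \lor \Diamond q holds at w1, so \Diamond (\Box r \lor \Diamond q) is true at w4.
      At w1: \Box r is false, \Diamond q is true, so \Box r \lor \Diamond q is true.
Satisfying worlds: {w0, w1, w2, w3, w4, w5, w6, w7}

w0, w1, w2, w3, w4, w5, w6, w7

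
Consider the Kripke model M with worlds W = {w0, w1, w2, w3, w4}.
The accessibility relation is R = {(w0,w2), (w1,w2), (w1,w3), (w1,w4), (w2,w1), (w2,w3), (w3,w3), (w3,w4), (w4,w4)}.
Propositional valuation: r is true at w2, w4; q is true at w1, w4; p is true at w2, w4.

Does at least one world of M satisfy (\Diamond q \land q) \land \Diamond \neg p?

Yes

Let φ = (\Diamond q \land q) \land \Diamond \neg p. Evaluate φ at each world:
  w0 (successors {w2}): φ is false.
  w1 (successors {w2, w3, w4}): φ is true.
  w2 (successors {w1, w3}): φ is false.
  w3 (successors {w3, w4}): φ is false.
  w4 (successors {w4}): φ is false.
Detail at w1 (witness):
  At w1: \Diamond q \land q is true, \Diamond \neg p is true, so (\Diamond q \land q) \land \Diamond \neg p is true.
    At w1: \Diamond q is true, q is true, so \Diamond q \land q is true.
      At w1: \Diamond q requires q at some successor in {w2, w3, w4}.
        q holds at w4, so \Diamond q is true at w1.
    At w1: \Diamond \neg p requires \neg p at some successor in {w2, w3, w4}.
      \neg p holds at w3, so \Diamond \neg p is true at w1.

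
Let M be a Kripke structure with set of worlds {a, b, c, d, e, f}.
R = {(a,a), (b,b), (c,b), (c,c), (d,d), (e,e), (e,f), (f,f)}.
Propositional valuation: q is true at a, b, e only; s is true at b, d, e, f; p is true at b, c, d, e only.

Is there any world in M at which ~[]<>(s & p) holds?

Let φ = ~[]<>(s & p). Evaluate φ at each world:
  a (successors {a}): φ is true.
  b (successors {b}): φ is false.
  c (successors {b, c}): φ is false.
  d (successors {d}): φ is false.
  e (successors {e, f}): φ is true.
  f (successors {f}): φ is true.
Detail at a (witness):
  At a: []<>(s & p) is false, so ~[]<>(s & p) is true.
    At a: []<>(s & p) requires <>(s & p) at every successor {a}.
      <>(s & p) fails at a, so []<>(s & p) is false at a.

Yes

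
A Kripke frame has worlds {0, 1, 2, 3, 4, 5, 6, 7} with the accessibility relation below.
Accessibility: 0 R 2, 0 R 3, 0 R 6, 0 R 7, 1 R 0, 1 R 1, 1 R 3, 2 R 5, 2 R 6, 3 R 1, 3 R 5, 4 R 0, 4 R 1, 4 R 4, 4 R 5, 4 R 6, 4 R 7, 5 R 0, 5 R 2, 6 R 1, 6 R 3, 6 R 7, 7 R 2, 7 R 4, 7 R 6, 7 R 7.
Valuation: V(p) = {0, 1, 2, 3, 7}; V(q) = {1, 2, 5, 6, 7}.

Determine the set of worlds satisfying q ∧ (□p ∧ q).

Let φ = q ∧ (□p ∧ q). Evaluate φ at each world:
  0 (successors {2, 3, 6, 7}): φ is false.
  1 (successors {0, 1, 3}): φ is true.
  2 (successors {5, 6}): φ is false.
  3 (successors {1, 5}): φ is false.
  4 (successors {0, 1, 4, 5, 6, 7}): φ is false.
  5 (successors {0, 2}): φ is true.
  6 (successors {1, 3, 7}): φ is true.
  7 (successors {2, 4, 6, 7}): φ is false.
For instance, at 3:
  At 3: q is false, □p ∧ q is false, so q ∧ (□p ∧ q) is false.
    At 3: □p is false, q is false, so □p ∧ q is false.
      At 3: □p requires p at every successor {1, 5}.
        p fails at 5, so □p is false at 3.
Satisfying worlds: {1, 5, 6}

1, 5, 6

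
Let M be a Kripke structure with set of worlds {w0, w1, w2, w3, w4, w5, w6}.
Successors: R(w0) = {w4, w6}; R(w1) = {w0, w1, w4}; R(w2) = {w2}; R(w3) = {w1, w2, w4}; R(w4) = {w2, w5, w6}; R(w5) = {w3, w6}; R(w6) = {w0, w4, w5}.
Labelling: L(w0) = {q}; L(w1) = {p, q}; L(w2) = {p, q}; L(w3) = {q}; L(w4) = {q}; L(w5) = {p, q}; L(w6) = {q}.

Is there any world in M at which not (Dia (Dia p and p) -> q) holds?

Let φ = not (Dia (Dia p and p) -> q). Evaluate φ at each world:
  w0 (successors {w4, w6}): φ is false.
  w1 (successors {w0, w1, w4}): φ is false.
  w2 (successors {w2}): φ is false.
  w3 (successors {w1, w2, w4}): φ is false.
  w4 (successors {w2, w5, w6}): φ is false.
  w5 (successors {w3, w6}): φ is false.
  w6 (successors {w0, w4, w5}): φ is false.
For instance, at w3:
  At w3: Dia (Dia p and p) -> q is true, so not (Dia (Dia p and p) -> q) is false.
    At w3: Dia (Dia p and p) is true, q is true, so Dia (Dia p and p) -> q is true.
      At w3: Dia (Dia p and p) requires Dia p and p at some successor in {w1, w2, w4}.
        Dia p and p holds at w1, so Dia (Dia p and p) is true at w3.

No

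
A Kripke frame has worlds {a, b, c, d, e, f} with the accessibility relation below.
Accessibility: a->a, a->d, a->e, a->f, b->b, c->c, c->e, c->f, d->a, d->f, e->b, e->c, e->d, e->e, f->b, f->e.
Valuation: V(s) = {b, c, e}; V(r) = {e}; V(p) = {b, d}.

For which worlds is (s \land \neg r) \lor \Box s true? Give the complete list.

b, c, f

Recall that \Box ψ holds at a world iff ψ holds at every accessible world, and \Diamond ψ holds iff ψ holds at some accessible world.
Let φ = (s \land \neg r) \lor \Box s. Evaluate φ at each world:
  a (successors {a, d, e, f}): φ is false.
  b (successors {b}): φ is true.
  c (successors {c, e, f}): φ is true.
  d (successors {a, f}): φ is false.
  e (successors {b, c, d, e}): φ is false.
  f (successors {b, e}): φ is true.
For instance, at d:
  At d: s \land \neg r is false, \Box s is false, so (s \land \neg r) \lor \Box s is false.
    At d: \Box s requires s at every successor {a, f}.
      s fails at a, so \Box s is false at d.
Satisfying worlds: {b, c, f}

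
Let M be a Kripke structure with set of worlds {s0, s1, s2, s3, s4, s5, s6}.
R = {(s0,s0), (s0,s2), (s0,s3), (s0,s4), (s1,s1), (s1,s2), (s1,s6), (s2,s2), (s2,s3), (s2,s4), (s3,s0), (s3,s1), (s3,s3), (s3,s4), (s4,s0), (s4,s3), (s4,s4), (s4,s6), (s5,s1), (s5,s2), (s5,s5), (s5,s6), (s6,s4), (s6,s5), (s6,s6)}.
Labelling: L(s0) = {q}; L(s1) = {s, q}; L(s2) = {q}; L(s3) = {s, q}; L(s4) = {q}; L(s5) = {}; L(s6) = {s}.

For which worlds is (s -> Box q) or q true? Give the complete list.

Let φ = (s -> Box q) or q. Evaluate φ at each world:
  s0 (successors {s0, s2, s3, s4}): φ is true.
  s1 (successors {s1, s2, s6}): φ is true.
  s2 (successors {s2, s3, s4}): φ is true.
  s3 (successors {s0, s1, s3, s4}): φ is true.
  s4 (successors {s0, s3, s4, s6}): φ is true.
  s5 (successors {s1, s2, s5, s6}): φ is true.
  s6 (successors {s4, s5, s6}): φ is false.
For instance, at s5:
  At s5: s -> Box q is true, q is false, so (s -> Box q) or q is true.
    At s5: s is false, Box q is false, so s -> Box q is true.
      At s5: Box q requires q at every successor {s1, s2, s5, s6}.
        q fails at s5, so Box q is false at s5.
Satisfying worlds: {s0, s1, s2, s3, s4, s5}

s0, s1, s2, s3, s4, s5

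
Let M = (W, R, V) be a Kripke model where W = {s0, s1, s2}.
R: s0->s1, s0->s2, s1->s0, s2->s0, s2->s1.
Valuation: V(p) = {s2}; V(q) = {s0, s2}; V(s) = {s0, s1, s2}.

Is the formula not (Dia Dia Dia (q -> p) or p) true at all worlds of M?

No

Recall that Dia ψ holds at a world iff ψ holds at some accessible world.
Let φ = not (Dia Dia Dia (q -> p) or p). Evaluate φ at each world:
  s0 (successors {s1, s2}): φ is false.
  s1 (successors {s0}): φ is false.
  s2 (successors {s0, s1}): φ is false.
Detail at s0 (counterexample):
  At s0: Dia Dia Dia (q -> p) or p is true, so not (Dia Dia Dia (q -> p) or p) is false.
    At s0: Dia Dia Dia (q -> p) is true, p is false, so Dia Dia Dia (q -> p) or p is true.
      At s0: Dia Dia Dia (q -> p) requires Dia Dia (q -> p) at some successor in {s1, s2}.
        Dia Dia (q -> p) holds at s1, so Dia Dia Dia (q -> p) is true at s0.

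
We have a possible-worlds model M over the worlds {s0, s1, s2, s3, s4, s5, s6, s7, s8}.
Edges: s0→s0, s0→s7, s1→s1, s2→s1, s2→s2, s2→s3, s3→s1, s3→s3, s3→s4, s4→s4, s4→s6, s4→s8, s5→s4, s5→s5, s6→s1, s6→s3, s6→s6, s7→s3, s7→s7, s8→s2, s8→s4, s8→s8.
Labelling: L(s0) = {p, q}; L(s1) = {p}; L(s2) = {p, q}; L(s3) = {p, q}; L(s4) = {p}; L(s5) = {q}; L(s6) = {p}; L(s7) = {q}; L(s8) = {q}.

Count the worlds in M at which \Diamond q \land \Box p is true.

3

Let φ = \Diamond q \land \Box p. Evaluate φ at each world:
  s0 (successors {s0, s7}): φ is false.
  s1 (successors {s1}): φ is false.
  s2 (successors {s1, s2, s3}): φ is true.
  s3 (successors {s1, s3, s4}): φ is true.
  s4 (successors {s4, s6, s8}): φ is false.
  s5 (successors {s4, s5}): φ is false.
  s6 (successors {s1, s3, s6}): φ is true.
  s7 (successors {s3, s7}): φ is false.
  s8 (successors {s2, s4, s8}): φ is false.
For instance, at s3:
  At s3: \Diamond q is true, \Box p is true, so \Diamond q \land \Box p is true.
    At s3: \Diamond q requires q at some successor in {s1, s3, s4}.
      q holds at s3, so \Diamond q is true at s3.
    At s3: \Box p requires p at every successor {s1, s3, s4}.
      At s1: p is true.
      At s3: p is true.
      At s4: p is true.
    So \Box p is true at s3.
Satisfying worlds: {s2, s3, s6}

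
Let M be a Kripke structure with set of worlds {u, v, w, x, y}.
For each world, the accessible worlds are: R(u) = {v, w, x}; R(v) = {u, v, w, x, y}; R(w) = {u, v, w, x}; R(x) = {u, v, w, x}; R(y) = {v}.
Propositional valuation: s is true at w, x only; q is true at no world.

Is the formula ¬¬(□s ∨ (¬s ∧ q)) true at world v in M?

No

At v: ¬(□s ∨ (¬s ∧ q)) is true, so ¬¬(□s ∨ (¬s ∧ q)) is false.
  At v: □s ∨ (¬s ∧ q) is false, so ¬(□s ∨ (¬s ∧ q)) is true.
    At v: □s is false, ¬s ∧ q is false, so □s ∨ (¬s ∧ q) is false.
      At v: □s requires s at every successor {u, v, w, x, y}.
        s fails at u, so □s is false at v.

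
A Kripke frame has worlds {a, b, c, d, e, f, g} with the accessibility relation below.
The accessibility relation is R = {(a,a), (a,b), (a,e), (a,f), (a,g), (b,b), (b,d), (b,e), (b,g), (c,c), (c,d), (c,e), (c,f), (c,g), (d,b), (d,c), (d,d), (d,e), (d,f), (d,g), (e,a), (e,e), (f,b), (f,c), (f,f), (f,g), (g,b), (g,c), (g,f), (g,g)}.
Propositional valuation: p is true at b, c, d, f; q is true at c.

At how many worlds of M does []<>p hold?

2

Recall that []ψ holds at a world iff ψ holds at every accessible world, and <>ψ holds iff ψ holds at some accessible world.
Let φ = []<>p. Evaluate φ at each world:
  a (successors {a, b, e, f, g}): φ is false.
  b (successors {b, d, e, g}): φ is false.
  c (successors {c, d, e, f, g}): φ is false.
  d (successors {b, c, d, e, f, g}): φ is false.
  e (successors {a, e}): φ is false.
  f (successors {b, c, f, g}): φ is true.
  g (successors {b, c, f, g}): φ is true.
For instance, at e:
  At e: []<>p requires <>p at every successor {a, e}.
    <>p fails at e, so []<>p is false at e.
      At e: <>p requires p at some successor in {a, e}.
        At a: p is false.
        At e: p is false.
      So <>p is false at e.
Satisfying worlds: {f, g}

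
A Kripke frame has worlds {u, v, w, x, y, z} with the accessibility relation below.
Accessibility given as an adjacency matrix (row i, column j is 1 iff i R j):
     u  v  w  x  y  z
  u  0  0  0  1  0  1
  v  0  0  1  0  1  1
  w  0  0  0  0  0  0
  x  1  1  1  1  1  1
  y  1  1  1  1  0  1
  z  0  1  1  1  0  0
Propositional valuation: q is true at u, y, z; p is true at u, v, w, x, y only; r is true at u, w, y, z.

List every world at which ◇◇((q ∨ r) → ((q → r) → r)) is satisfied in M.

Let φ = ◇◇((q ∨ r) → ((q → r) → r)). Evaluate φ at each world:
  u (successors {x, z}): φ is true.
  v (successors {w, y, z}): φ is true.
  w (successors ∅): φ is false.
  x (successors {u, v, w, x, y, z}): φ is true.
  y (successors {u, v, w, x, z}): φ is true.
  z (successors {v, w, x}): φ is true.
For instance, at y:
  At y: ◇◇((q ∨ r) → ((q → r) → r)) requires ◇((q ∨ r) → ((q → r) → r)) at some successor in {u, v, w, x, z}.
    ◇((q ∨ r) → ((q → r) → r)) holds at u, so ◇◇((q ∨ r) → ((q → r) → r)) is true at y.
      At u: ◇((q ∨ r) → ((q → r) → r)) requires (q ∨ r) → ((q → r) → r) at some successor in {x, z}.
        (q ∨ r) → ((q → r) → r) holds at x, so ◇((q ∨ r) → ((q → r) → r)) is true at u.
Satisfying worlds: {u, v, x, y, z}

u, v, x, y, z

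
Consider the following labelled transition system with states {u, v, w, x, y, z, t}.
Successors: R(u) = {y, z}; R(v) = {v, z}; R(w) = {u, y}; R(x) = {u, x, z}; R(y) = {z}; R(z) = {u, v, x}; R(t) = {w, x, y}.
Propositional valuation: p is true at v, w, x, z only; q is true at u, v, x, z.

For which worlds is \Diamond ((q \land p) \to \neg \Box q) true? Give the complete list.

Let φ = \Diamond ((q \land p) \to \neg \Box q). Evaluate φ at each world:
  u (successors {y, z}): φ is true.
  v (successors {v, z}): φ is false.
  w (successors {u, y}): φ is true.
  x (successors {u, x, z}): φ is true.
  y (successors {z}): φ is false.
  z (successors {u, v, x}): φ is true.
  t (successors {w, x, y}): φ is true.
For instance, at y:
  At y: \Diamond ((q \land p) \to \neg \Box q) requires (q \land p) \to \neg \Box q at some successor in {z}.
    At z: (q \land p) \to \neg \Box q is false.
  So \Diamond ((q \land p) \to \neg \Box q) is false at y.
Satisfying worlds: {u, w, x, z, t}

u, w, x, z, t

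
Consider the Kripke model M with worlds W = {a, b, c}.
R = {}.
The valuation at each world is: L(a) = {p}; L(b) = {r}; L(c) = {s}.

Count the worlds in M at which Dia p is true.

0

Let φ = Dia p. Evaluate φ at each world:
  a (successors ∅): φ is false.
  b (successors ∅): φ is false.
  c (successors ∅): φ is false.
For instance, at a:
  At a: no accessible worlds, so Dia p is false.
Satisfying worlds: none.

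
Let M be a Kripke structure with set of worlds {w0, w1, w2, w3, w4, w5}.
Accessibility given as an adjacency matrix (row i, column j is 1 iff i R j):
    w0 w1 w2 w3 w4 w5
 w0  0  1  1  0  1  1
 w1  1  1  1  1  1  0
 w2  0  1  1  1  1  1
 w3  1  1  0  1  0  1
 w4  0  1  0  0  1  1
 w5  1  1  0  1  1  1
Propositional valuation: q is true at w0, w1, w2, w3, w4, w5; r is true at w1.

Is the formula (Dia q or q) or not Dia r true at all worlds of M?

Yes

Recall that Dia ψ holds at a world iff ψ holds at some accessible world.
Let φ = (Dia q or q) or not Dia r. Evaluate φ at each world:
  w0 (successors {w1, w2, w4, w5}): φ is true.
  w1 (successors {w0, w1, w2, w3, w4}): φ is true.
  w2 (successors {w1, w2, w3, w4, w5}): φ is true.
  w3 (successors {w0, w1, w3, w5}): φ is true.
  w4 (successors {w1, w4, w5}): φ is true.
  w5 (successors {w0, w1, w3, w4, w5}): φ is true.
For instance, at w0:
  At w0: Dia q or q is true, not Dia r is false, so (Dia q or q) or not Dia r is true.
    At w0: Dia q is true, q is true, so Dia q or q is true.
      At w0: Dia q requires q at some successor in {w1, w2, w4, w5}.
        q holds at w1, so Dia q is true at w0.
    At w0: Dia r is true, so not Dia r is false.
      At w0: Dia r requires r at some successor in {w1, w2, w4, w5}.
        r holds at w1, so Dia r is true at w0.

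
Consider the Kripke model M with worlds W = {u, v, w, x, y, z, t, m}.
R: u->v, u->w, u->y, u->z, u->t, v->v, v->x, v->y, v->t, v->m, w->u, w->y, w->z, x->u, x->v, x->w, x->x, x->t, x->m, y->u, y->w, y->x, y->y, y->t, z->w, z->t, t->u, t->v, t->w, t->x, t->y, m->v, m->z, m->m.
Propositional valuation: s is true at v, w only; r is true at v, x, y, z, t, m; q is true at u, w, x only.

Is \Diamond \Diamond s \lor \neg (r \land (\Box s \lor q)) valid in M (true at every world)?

Yes

Recall that \Box ψ holds at a world iff ψ holds at every accessible world, and \Diamond ψ holds iff ψ holds at some accessible world.
Let φ = \Diamond \Diamond s \lor \neg (r \land (\Box s \lor q)). Evaluate φ at each world:
  u (successors {v, w, y, z, t}): φ is true.
  v (successors {v, x, y, t, m}): φ is true.
  w (successors {u, y, z}): φ is true.
  x (successors {u, v, w, x, t, m}): φ is true.
  y (successors {u, w, x, y, t}): φ is true.
  z (successors {w, t}): φ is true.
  t (successors {u, v, w, x, y}): φ is true.
  m (successors {v, z, m}): φ is true.
For instance, at w:
  At w: \Diamond \Diamond s is true, \neg (r \land (\Box s \lor q)) is true, so \Diamond \Diamond s \lor \neg (r \land (\Box s \lor q)) is true.
    At w: \Diamond \Diamond s requires \Diamond s at some successor in {u, y, z}.
      \Diamond s holds at u, so \Diamond \Diamond s is true at w.
    At w: r \land (\Box s \lor q) is false, so \neg (r \land (\Box s \lor q)) is true.
      At w: r is false, \Box s \lor q is true, so r \land (\Box s \lor q) is false.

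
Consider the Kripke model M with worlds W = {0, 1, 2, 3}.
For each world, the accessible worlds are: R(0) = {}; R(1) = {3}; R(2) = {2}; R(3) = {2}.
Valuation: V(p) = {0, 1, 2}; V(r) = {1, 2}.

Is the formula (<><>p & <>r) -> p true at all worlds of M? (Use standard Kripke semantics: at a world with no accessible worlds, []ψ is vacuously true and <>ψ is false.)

Let φ = (<><>p & <>r) -> p. Evaluate φ at each world:
  0 (successors ∅): φ is true.
  1 (successors {3}): φ is true.
  2 (successors {2}): φ is true.
  3 (successors {2}): φ is false.
Detail at 3 (counterexample):
  At 3: <><>p & <>r is true, p is false, so (<><>p & <>r) -> p is false.
    At 3: <><>p is true, <>r is true, so <><>p & <>r is true.
      At 3: <><>p requires <>p at some successor in {2}.
        <>p holds at 2, so <><>p is true at 3.
      At 3: <>r requires r at some successor in {2}.
        r holds at 2, so <>r is true at 3.

No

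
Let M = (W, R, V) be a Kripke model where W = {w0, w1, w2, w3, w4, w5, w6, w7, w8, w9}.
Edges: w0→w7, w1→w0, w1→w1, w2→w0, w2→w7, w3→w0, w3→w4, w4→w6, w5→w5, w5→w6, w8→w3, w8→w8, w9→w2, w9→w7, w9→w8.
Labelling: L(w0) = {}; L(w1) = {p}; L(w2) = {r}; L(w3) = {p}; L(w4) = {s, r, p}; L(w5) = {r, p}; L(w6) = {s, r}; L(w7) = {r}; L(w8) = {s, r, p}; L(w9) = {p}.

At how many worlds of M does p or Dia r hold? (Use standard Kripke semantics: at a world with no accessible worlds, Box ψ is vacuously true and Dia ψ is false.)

Let φ = p or Dia r. Evaluate φ at each world:
  w0 (successors {w7}): φ is true.
  w1 (successors {w0, w1}): φ is true.
  w2 (successors {w0, w7}): φ is true.
  w3 (successors {w0, w4}): φ is true.
  w4 (successors {w6}): φ is true.
  w5 (successors {w5, w6}): φ is true.
  w6 (successors ∅): φ is false.
  w7 (successors ∅): φ is false.
  w8 (successors {w3, w8}): φ is true.
  w9 (successors {w2, w7, w8}): φ is true.
For instance, at w5:
  At w5: p is true, Dia r is true, so p or Dia r is true.
    At w5: Dia r requires r at some successor in {w5, w6}.
      r holds at w5, so Dia r is true at w5.
Satisfying worlds: {w0, w1, w2, w3, w4, w5, w8, w9}

8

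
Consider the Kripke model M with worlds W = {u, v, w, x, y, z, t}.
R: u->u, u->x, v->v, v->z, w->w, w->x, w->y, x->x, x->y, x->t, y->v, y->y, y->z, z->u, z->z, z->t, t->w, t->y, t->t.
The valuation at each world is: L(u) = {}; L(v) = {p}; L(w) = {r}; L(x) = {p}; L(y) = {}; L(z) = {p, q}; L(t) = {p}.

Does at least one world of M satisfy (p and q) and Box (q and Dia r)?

Recall that Box ψ holds at a world iff ψ holds at every accessible world, and Dia ψ holds iff ψ holds at some accessible world.
Let φ = (p and q) and Box (q and Dia r). Evaluate φ at each world:
  u (successors {u, x}): φ is false.
  v (successors {v, z}): φ is false.
  w (successors {w, x, y}): φ is false.
  x (successors {x, y, t}): φ is false.
  y (successors {v, y, z}): φ is false.
  z (successors {u, z, t}): φ is false.
  t (successors {w, y, t}): φ is false.
For instance, at u:
  At u: p and q is false, Box (q and Dia r) is false, so (p and q) and Box (q and Dia r) is false.
    At u: Box (q and Dia r) requires q and Dia r at every successor {u, x}.
      q and Dia r fails at u, so Box (q and Dia r) is false at u.

No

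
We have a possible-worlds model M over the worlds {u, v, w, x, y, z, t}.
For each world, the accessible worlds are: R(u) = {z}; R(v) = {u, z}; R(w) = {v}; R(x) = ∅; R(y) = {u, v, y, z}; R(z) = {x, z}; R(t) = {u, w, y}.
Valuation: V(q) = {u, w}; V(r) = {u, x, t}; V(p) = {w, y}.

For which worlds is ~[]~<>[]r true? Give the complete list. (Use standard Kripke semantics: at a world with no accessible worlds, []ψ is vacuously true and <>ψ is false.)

u, v, y, z

Let φ = ~[]~<>[]r. Evaluate φ at each world:
  u (successors {z}): φ is true.
  v (successors {u, z}): φ is true.
  w (successors {v}): φ is false.
  x (successors ∅): φ is false.
  y (successors {u, v, y, z}): φ is true.
  z (successors {x, z}): φ is true.
  t (successors {u, w, y}): φ is false.
For instance, at z:
  At z: []~<>[]r is false, so ~[]~<>[]r is true.
    At z: []~<>[]r requires ~<>[]r at every successor {x, z}.
      ~<>[]r fails at z, so []~<>[]r is false at z.
Satisfying worlds: {u, v, y, z}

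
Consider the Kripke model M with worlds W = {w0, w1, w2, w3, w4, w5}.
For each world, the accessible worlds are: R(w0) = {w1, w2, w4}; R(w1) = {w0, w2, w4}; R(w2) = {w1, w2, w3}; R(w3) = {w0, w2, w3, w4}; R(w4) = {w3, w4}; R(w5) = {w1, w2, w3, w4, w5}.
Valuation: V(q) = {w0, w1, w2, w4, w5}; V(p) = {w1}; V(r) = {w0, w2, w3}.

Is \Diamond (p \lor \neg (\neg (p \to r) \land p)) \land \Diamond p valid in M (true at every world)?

No

Let φ = \Diamond (p \lor \neg (\neg (p \to r) \land p)) \land \Diamond p. Evaluate φ at each world:
  w0 (successors {w1, w2, w4}): φ is true.
  w1 (successors {w0, w2, w4}): φ is false.
  w2 (successors {w1, w2, w3}): φ is true.
  w3 (successors {w0, w2, w3, w4}): φ is false.
  w4 (successors {w3, w4}): φ is false.
  w5 (successors {w1, w2, w3, w4, w5}): φ is true.
Detail at w1 (counterexample):
  At w1: \Diamond (p \lor \neg (\neg (p \to r) \land p)) is true, \Diamond p is false, so \Diamond (p \lor \neg (\neg (p \to r) \land p)) \land \Diamond p is false.
    At w1: \Diamond (p \lor \neg (\neg (p \to r) \land p)) requires p \lor \neg (\neg (p \to r) \land p) at some successor in {w0, w2, w4}.
      p \lor \neg (\neg (p \to r) \land p) holds at w0, so \Diamond (p \lor \neg (\neg (p \to r) \land p)) is true at w1.
    At w1: \Diamond p requires p at some successor in {w0, w2, w4}.
      At w0: p is false.
      At w2: p is false.
      At w4: p is false.
    So \Diamond p is false at w1.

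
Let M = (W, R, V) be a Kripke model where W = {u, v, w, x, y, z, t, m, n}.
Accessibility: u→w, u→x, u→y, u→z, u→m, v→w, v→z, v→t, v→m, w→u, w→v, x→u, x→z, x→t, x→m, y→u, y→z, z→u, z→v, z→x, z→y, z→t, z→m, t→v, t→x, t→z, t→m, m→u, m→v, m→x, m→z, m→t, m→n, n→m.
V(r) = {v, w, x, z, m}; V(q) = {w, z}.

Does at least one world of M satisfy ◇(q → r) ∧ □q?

Let φ = ◇(q → r) ∧ □q. Evaluate φ at each world:
  u (successors {w, x, y, z, m}): φ is false.
  v (successors {w, z, t, m}): φ is false.
  w (successors {u, v}): φ is false.
  x (successors {u, z, t, m}): φ is false.
  y (successors {u, z}): φ is false.
  z (successors {u, v, x, y, t, m}): φ is false.
  t (successors {v, x, z, m}): φ is false.
  m (successors {u, v, x, z, t, n}): φ is false.
  n (successors {m}): φ is false.
For instance, at n:
  At n: ◇(q → r) is true, □q is false, so ◇(q → r) ∧ □q is false.
    At n: ◇(q → r) requires q → r at some successor in {m}.
      q → r holds at m, so ◇(q → r) is true at n.
    At n: □q requires q at every successor {m}.
      q fails at m, so □q is false at n.

No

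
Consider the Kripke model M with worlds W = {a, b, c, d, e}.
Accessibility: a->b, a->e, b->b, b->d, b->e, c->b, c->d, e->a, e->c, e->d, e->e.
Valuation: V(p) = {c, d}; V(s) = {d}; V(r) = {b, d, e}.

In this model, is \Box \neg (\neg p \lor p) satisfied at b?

No

At b: \Box \neg (\neg p \lor p) requires \neg (\neg p \lor p) at every successor {b, d, e}.
  \neg (\neg p \lor p) fails at b, so \Box \neg (\neg p \lor p) is false at b.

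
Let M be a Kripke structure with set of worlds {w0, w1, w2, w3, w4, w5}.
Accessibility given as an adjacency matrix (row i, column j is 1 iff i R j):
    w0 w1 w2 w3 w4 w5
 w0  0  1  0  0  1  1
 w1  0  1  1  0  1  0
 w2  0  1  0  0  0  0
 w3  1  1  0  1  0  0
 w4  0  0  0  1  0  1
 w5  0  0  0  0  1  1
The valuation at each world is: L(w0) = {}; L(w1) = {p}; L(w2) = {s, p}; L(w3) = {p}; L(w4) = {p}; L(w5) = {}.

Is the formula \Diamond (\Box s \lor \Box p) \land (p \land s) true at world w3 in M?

No

At w3: \Diamond (\Box s \lor \Box p) is true, p \land s is false, so \Diamond (\Box s \lor \Box p) \land (p \land s) is false.
  At w3: \Diamond (\Box s \lor \Box p) requires \Box s \lor \Box p at some successor in {w0, w1, w3}.
    \Box s \lor \Box p holds at w1, so \Diamond (\Box s \lor \Box p) is true at w3.
      At w1: \Box s is false, \Box p is true, so \Box s \lor \Box p is true.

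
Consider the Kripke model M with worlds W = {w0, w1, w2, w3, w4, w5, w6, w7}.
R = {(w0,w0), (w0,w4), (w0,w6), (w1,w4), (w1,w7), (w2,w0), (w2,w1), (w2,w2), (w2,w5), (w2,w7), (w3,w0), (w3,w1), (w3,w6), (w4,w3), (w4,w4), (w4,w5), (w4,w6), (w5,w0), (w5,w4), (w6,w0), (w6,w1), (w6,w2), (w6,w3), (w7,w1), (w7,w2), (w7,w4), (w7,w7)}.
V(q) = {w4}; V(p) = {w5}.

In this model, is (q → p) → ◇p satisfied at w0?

No

At w0: q → p is true, ◇p is false, so (q → p) → ◇p is false.
  At w0: ◇p requires p at some successor in {w0, w4, w6}.
    At w0: p is false.
    At w4: p is false.
    At w6: p is false.
  So ◇p is false at w0.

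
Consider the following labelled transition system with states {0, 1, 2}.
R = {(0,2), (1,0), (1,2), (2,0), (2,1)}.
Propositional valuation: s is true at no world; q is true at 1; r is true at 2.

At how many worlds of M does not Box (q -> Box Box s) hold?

Let φ = not Box (q -> Box Box s). Evaluate φ at each world:
  0 (successors {2}): φ is false.
  1 (successors {0, 2}): φ is false.
  2 (successors {0, 1}): φ is true.
For instance, at 0:
  At 0: Box (q -> Box Box s) is true, so not Box (q -> Box Box s) is false.
    At 0: Box (q -> Box Box s) requires q -> Box Box s at every successor {2}.
      At 2: q -> Box Box s is true.
    So Box (q -> Box Box s) is true at 0.
Satisfying worlds: {2}

1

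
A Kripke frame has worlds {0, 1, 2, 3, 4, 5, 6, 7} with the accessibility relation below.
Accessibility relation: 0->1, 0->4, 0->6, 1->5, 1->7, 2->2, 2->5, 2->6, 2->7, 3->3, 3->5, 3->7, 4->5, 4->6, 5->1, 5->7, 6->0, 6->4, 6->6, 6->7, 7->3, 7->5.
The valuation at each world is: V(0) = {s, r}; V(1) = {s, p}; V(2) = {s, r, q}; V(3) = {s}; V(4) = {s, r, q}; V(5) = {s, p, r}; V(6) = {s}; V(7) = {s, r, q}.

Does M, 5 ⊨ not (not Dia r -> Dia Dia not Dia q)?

At 5: not Dia r -> Dia Dia not Dia q is true, so not (not Dia r -> Dia Dia not Dia q) is false.
  At 5: not Dia r is false, Dia Dia not Dia q is true, so not Dia r -> Dia Dia not Dia q is true.
    At 5: Dia r is true, so not Dia r is false.
      At 5: Dia r requires r at some successor in {1, 7}.
        r holds at 7, so Dia r is true at 5.
    At 5: Dia Dia not Dia q requires Dia not Dia q at some successor in {1, 7}.
      Dia not Dia q holds at 1, so Dia Dia not Dia q is true at 5.

No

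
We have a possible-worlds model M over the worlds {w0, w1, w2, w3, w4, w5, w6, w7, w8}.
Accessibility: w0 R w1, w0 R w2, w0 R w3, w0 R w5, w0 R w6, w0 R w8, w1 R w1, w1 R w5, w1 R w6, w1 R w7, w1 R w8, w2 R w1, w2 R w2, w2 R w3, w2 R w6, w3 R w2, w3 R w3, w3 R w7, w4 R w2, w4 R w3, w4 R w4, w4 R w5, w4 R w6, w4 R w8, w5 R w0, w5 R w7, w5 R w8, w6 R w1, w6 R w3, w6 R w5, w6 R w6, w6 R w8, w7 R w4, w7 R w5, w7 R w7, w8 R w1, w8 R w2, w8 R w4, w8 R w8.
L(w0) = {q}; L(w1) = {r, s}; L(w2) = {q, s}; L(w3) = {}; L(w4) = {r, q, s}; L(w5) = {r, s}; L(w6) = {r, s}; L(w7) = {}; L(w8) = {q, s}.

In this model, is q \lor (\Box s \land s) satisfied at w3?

No

At w3: q is false, \Box s \land s is false, so q \lor (\Box s \land s) is false.
  At w3: \Box s is false, s is false, so \Box s \land s is false.
    At w3: \Box s requires s at every successor {w2, w3, w7}.
      s fails at w3, so \Box s is false at w3.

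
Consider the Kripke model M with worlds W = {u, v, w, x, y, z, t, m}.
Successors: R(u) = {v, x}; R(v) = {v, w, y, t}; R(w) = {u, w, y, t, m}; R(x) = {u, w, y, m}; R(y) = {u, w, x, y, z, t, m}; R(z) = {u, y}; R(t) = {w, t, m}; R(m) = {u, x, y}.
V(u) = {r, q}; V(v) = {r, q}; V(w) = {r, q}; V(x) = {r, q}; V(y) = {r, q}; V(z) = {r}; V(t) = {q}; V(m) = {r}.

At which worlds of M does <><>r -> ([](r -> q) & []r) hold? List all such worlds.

Let φ = <><>r -> ([](r -> q) & []r). Evaluate φ at each world:
  u (successors {v, x}): φ is true.
  v (successors {v, w, y, t}): φ is false.
  w (successors {u, w, y, t, m}): φ is false.
  x (successors {u, w, y, m}): φ is false.
  y (successors {u, w, x, y, z, t, m}): φ is false.
  z (successors {u, y}): φ is true.
  t (successors {w, t, m}): φ is false.
  m (successors {u, x, y}): φ is true.
For instance, at u:
  At u: <><>r is true, [](r -> q) & []r is true, so <><>r -> ([](r -> q) & []r) is true.
    At u: <><>r requires <>r at some successor in {v, x}.
      <>r holds at v, so <><>r is true at u.
    At u: [](r -> q) is true, []r is true, so [](r -> q) & []r is true.
      At u: [](r -> q) requires r -> q at every successor {v, x}.
        At v: r -> q is true.
        At x: r -> q is true.
      So [](r -> q) is true at u.
      At u: []r requires r at every successor {v, x}.
        At v: r is true.
        At x: r is true.
      So []r is true at u.
Satisfying worlds: {u, z, m}

u, z, m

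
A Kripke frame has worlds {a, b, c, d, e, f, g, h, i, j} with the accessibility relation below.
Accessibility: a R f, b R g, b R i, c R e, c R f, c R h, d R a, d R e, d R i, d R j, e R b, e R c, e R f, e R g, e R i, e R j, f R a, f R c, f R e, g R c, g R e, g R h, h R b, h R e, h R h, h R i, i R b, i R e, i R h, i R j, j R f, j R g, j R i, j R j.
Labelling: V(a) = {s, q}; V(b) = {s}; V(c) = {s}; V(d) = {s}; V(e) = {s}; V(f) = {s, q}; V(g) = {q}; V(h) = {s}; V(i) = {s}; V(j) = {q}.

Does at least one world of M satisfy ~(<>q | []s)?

Recall that []ψ holds at a world iff ψ holds at every accessible world, and <>ψ holds iff ψ holds at some accessible world.
Let φ = ~(<>q | []s). Evaluate φ at each world:
  a (successors {f}): φ is false.
  b (successors {g, i}): φ is false.
  c (successors {e, f, h}): φ is false.
  d (successors {a, e, i, j}): φ is false.
  e (successors {b, c, f, g, i, j}): φ is false.
  f (successors {a, c, e}): φ is false.
  g (successors {c, e, h}): φ is false.
  h (successors {b, e, h, i}): φ is false.
  i (successors {b, e, h, j}): φ is false.
  j (successors {f, g, i, j}): φ is false.
For instance, at b:
  At b: <>q | []s is true, so ~(<>q | []s) is false.
    At b: <>q is true, []s is false, so <>q | []s is true.
      At b: <>q requires q at some successor in {g, i}.
        q holds at g, so <>q is true at b.
      At b: []s requires s at every successor {g, i}.
        s fails at g, so []s is false at b.

No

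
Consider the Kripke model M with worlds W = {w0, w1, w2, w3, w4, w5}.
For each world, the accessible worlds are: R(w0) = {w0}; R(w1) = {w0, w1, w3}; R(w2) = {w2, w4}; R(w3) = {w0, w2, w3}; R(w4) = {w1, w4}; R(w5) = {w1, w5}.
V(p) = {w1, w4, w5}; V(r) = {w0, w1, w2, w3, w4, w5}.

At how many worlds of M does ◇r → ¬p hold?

3

Let φ = ◇r → ¬p. Evaluate φ at each world:
  w0 (successors {w0}): φ is true.
  w1 (successors {w0, w1, w3}): φ is false.
  w2 (successors {w2, w4}): φ is true.
  w3 (successors {w0, w2, w3}): φ is true.
  w4 (successors {w1, w4}): φ is false.
  w5 (successors {w1, w5}): φ is false.
For instance, at w0:
  At w0: ◇r is true, ¬p is true, so ◇r → ¬p is true.
    At w0: ◇r requires r at some successor in {w0}.
      r holds at w0, so ◇r is true at w0.
Satisfying worlds: {w0, w2, w3}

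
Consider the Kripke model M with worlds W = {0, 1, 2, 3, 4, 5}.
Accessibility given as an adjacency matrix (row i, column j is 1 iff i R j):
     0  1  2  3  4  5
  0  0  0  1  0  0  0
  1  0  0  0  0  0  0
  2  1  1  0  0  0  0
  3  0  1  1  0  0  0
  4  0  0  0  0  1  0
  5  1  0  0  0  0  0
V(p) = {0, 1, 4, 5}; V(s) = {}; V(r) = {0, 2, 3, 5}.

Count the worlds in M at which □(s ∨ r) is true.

Let φ = □(s ∨ r). Evaluate φ at each world:
  0 (successors {2}): φ is true.
  1 (successors ∅): φ is true.
  2 (successors {0, 1}): φ is false.
  3 (successors {1, 2}): φ is false.
  4 (successors {4}): φ is false.
  5 (successors {0}): φ is true.
For instance, at 3:
  At 3: □(s ∨ r) requires s ∨ r at every successor {1, 2}.
    s ∨ r fails at 1, so □(s ∨ r) is false at 3.
Satisfying worlds: {0, 1, 5}

3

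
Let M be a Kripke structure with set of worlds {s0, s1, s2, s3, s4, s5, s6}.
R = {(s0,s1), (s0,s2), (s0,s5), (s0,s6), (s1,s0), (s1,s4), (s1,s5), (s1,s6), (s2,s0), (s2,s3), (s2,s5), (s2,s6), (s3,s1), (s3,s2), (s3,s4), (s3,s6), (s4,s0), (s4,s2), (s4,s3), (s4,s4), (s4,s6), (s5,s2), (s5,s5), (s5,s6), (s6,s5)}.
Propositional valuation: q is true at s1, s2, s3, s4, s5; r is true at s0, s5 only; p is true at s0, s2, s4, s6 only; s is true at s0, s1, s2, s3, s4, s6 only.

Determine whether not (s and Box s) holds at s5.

Yes

At s5: s and Box s is false, so not (s and Box s) is true.
  At s5: s is false, Box s is false, so s and Box s is false.
    At s5: Box s requires s at every successor {s2, s5, s6}.
      s fails at s5, so Box s is false at s5.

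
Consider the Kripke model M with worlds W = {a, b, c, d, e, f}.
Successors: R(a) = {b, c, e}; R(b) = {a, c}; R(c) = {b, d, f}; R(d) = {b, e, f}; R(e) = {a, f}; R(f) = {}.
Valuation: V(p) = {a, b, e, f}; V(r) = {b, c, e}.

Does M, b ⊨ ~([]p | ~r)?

Yes

At b: []p | ~r is false, so ~([]p | ~r) is true.
  At b: []p is false, ~r is false, so []p | ~r is false.
    At b: []p requires p at every successor {a, c}.
      p fails at c, so []p is false at b.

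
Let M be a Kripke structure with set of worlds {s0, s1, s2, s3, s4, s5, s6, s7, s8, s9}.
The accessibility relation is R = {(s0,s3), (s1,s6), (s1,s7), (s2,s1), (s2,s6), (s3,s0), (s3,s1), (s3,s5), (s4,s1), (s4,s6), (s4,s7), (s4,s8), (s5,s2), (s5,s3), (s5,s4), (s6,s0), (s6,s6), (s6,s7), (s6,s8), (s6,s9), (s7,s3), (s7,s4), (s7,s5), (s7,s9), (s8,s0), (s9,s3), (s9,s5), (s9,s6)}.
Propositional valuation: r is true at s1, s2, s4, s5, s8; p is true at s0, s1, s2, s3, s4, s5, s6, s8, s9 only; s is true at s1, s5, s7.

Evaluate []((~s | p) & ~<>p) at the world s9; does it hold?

At s9: []((~s | p) & ~<>p) requires (~s | p) & ~<>p at every successor {s3, s5, s6}.
  (~s | p) & ~<>p fails at s3, so []((~s | p) & ~<>p) is false at s9.
    At s3: ~s | p is true, ~<>p is false, so (~s | p) & ~<>p is false.
      At s3: <>p is true, so ~<>p is false.

No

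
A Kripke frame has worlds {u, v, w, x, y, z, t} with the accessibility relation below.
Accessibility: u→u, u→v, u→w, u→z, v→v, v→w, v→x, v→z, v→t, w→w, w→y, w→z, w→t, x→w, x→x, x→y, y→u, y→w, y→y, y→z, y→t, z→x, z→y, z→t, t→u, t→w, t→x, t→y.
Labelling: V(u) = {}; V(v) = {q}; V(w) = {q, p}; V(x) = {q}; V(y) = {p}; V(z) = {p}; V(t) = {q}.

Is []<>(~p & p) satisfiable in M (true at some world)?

Let φ = []<>(~p & p). Evaluate φ at each world:
  u (successors {u, v, w, z}): φ is false.
  v (successors {v, w, x, z, t}): φ is false.
  w (successors {w, y, z, t}): φ is false.
  x (successors {w, x, y}): φ is false.
  y (successors {u, w, y, z, t}): φ is false.
  z (successors {x, y, t}): φ is false.
  t (successors {u, w, x, y}): φ is false.
For instance, at v:
  At v: []<>(~p & p) requires <>(~p & p) at every successor {v, w, x, z, t}.
    <>(~p & p) fails at v, so []<>(~p & p) is false at v.
      At v: <>(~p & p) requires ~p & p at some successor in {v, w, x, z, t}.
        At v: ~p & p is false.
        At w: ~p & p is false.
        At x: ~p & p is false.
        At z: ~p & p is false.
        At t: ~p & p is false.
      So <>(~p & p) is false at v.

No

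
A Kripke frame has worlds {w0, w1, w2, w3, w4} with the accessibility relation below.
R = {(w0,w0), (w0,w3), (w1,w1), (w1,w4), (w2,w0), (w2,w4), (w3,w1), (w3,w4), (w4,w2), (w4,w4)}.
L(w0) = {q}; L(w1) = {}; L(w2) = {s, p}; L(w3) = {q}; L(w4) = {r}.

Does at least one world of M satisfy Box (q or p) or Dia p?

Recall that Box ψ holds at a world iff ψ holds at every accessible world, and Dia ψ holds iff ψ holds at some accessible world.
Let φ = Box (q or p) or Dia p. Evaluate φ at each world:
  w0 (successors {w0, w3}): φ is true.
  w1 (successors {w1, w4}): φ is false.
  w2 (successors {w0, w4}): φ is false.
  w3 (successors {w1, w4}): φ is false.
  w4 (successors {w2, w4}): φ is true.
Detail at w0 (witness):
  At w0: Box (q or p) is true, Dia p is false, so Box (q or p) or Dia p is true.
    At w0: Box (q or p) requires q or p at every successor {w0, w3}.
      At w0: q or p is true.
      At w3: q or p is true.
    So Box (q or p) is true at w0.
    At w0: Dia p requires p at some successor in {w0, w3}.
      At w0: p is false.
      At w3: p is false.
    So Dia p is false at w0.

Yes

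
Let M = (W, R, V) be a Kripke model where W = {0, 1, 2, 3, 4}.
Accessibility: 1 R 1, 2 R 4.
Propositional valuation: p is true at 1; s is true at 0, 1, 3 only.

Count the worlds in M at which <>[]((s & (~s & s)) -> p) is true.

2

Recall that []ψ holds at a world iff ψ holds at every accessible world, and <>ψ holds iff ψ holds at some accessible world.
Let φ = <>[]((s & (~s & s)) -> p). Evaluate φ at each world:
  0 (successors ∅): φ is false.
  1 (successors {1}): φ is true.
  2 (successors {4}): φ is true.
  3 (successors ∅): φ is false.
  4 (successors ∅): φ is false.
For instance, at 2:
  At 2: <>[]((s & (~s & s)) -> p) requires []((s & (~s & s)) -> p) at some successor in {4}.
    []((s & (~s & s)) -> p) holds at 4, so <>[]((s & (~s & s)) -> p) is true at 2.
      At 4: no accessible worlds, so []((s & (~s & s)) -> p) holds vacuously.
Satisfying worlds: {1, 2}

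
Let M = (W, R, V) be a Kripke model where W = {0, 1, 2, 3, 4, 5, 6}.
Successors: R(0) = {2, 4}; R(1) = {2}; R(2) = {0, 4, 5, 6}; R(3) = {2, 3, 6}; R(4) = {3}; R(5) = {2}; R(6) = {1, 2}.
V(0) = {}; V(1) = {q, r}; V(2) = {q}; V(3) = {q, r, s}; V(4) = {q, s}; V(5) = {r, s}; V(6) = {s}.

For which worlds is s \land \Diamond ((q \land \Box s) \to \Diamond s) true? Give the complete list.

3, 4, 5, 6

Recall that \Box ψ holds at a world iff ψ holds at every accessible world, and \Diamond ψ holds iff ψ holds at some accessible world.
Let φ = s \land \Diamond ((q \land \Box s) \to \Diamond s). Evaluate φ at each world:
  0 (successors {2, 4}): φ is false.
  1 (successors {2}): φ is false.
  2 (successors {0, 4, 5, 6}): φ is false.
  3 (successors {2, 3, 6}): φ is true.
  4 (successors {3}): φ is true.
  5 (successors {2}): φ is true.
  6 (successors {1, 2}): φ is true.
For instance, at 4:
  At 4: s is true, \Diamond ((q \land \Box s) \to \Diamond s) is true, so s \land \Diamond ((q \land \Box s) \to \Diamond s) is true.
    At 4: \Diamond ((q \land \Box s) \to \Diamond s) requires (q \land \Box s) \to \Diamond s at some successor in {3}.
      (q \land \Box s) \to \Diamond s holds at 3, so \Diamond ((q \land \Box s) \to \Diamond s) is true at 4.
Satisfying worlds: {3, 4, 5, 6}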